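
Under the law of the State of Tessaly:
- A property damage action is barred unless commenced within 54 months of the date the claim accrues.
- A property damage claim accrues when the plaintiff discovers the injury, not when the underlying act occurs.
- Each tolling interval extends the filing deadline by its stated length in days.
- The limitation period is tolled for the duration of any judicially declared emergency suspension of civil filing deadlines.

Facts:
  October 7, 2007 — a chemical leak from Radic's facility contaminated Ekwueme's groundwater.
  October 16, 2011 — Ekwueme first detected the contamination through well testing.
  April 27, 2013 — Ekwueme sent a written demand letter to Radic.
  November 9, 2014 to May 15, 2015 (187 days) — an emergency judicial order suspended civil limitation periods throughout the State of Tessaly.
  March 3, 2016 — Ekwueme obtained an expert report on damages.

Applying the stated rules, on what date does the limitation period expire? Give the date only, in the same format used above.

The claim did not accrue until Ekwueme discovered the injury on October 16, 2011; the October 7, 2007 act date does not start the clock under the stated rule.
Adding the 54 months base period to October 16, 2011 gives a deadline of April 16, 2016, before any tolling.
The emergency suspension of filing deadlines from November 9, 2014 to May 15, 2015 tolled the period for 187 days, extending the deadline to October 20, 2016.
Nothing else in the chronology tolls or restarts the period.

October 20, 2016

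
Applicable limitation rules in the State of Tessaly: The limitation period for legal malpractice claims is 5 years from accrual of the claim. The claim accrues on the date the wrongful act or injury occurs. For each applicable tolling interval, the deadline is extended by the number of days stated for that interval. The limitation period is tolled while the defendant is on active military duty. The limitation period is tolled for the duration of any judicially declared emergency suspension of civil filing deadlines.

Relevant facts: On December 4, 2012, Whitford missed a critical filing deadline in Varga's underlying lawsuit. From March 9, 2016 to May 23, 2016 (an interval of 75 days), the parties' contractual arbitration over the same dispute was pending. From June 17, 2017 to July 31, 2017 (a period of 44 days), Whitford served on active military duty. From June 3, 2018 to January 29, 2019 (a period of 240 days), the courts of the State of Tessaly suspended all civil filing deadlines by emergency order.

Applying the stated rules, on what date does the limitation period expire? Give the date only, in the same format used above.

The limitation period began to run on December 4, 2012.
The untolled deadline — 5 years after December 4, 2012 — is December 4, 2017.
Because the defendant's active military service ran from June 17, 2017 to July 31, 2017, the deadline is extended by 44 days to January 17, 2018.
By the time the emergency suspension of filing deadlines began on June 3, 2018, the limitation period had already expired on January 17, 2018; that interval cannot revive it.
No stated provision tolls the period for a pending arbitration, so the interval from March 9, 2016 to May 23, 2016 has no effect on the deadline.

January 17, 2018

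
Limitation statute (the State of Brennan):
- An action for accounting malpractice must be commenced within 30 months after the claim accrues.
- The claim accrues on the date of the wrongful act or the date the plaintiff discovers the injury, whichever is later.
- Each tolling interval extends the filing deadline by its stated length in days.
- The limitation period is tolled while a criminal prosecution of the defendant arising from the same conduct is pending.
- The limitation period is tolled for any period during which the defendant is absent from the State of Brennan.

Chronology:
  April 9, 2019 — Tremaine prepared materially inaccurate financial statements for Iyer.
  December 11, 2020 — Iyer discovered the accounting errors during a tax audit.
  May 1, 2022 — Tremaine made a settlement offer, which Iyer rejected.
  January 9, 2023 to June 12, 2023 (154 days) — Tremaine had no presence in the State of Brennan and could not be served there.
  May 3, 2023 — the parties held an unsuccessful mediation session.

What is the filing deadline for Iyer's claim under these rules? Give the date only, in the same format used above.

November 12, 2023

Taking the later of the act (April 9, 2019) and discovery (December 11, 2020), the claim accrued on December 11, 2020.
Adding the 30 months base period to December 11, 2020 gives a deadline of June 11, 2023, before any tolling.
The period was tolled for 154 days by the defendant's absence from the jurisdiction (January 9, 2023 to June 12, 2023), pushing the deadline to November 12, 2023.
The other events in the timeline have no effect on the limitation period under the stated rules.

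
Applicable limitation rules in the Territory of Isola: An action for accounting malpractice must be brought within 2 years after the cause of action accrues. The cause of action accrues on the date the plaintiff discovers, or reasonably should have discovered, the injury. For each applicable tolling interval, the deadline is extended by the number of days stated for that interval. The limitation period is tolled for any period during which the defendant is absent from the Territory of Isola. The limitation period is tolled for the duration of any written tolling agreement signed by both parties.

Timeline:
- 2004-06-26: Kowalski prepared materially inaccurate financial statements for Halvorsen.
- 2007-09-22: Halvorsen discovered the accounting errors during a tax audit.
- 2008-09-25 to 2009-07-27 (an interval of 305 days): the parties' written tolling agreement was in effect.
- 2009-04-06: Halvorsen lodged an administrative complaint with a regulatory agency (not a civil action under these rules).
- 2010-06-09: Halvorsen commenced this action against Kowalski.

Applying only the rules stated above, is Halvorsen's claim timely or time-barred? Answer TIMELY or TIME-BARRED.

TIMELY

The claim did not accrue until Halvorsen discovered the injury on 2007-09-22; the 2004-06-26 act date does not start the clock under the stated rule.
2 years from 2007-09-22 is 2009-09-22.
The period was tolled for 305 days by the written tolling agreement (2008-09-25 to 2009-07-27), pushing the deadline to 2010-07-24.
None of the other events listed affects the running of the period under the stated rules.
Filing on 2010-06-09 beat the 2010-07-24 deadline — the action is timely.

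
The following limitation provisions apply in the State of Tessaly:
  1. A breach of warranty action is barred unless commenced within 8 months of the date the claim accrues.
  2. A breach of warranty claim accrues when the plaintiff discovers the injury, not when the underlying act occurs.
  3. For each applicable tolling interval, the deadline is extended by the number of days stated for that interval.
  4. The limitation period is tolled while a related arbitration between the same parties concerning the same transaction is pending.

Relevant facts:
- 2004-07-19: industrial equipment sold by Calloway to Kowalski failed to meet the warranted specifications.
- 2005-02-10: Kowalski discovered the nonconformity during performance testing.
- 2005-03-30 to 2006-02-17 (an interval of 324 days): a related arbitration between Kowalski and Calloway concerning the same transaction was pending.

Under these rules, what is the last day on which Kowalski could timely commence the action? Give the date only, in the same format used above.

2006-08-30

Under the discovery rule, the claim accrued on 2005-02-10, when Kowalski discovered the injury — not on the 2004-07-19 date of the underlying act.
8 months from 2005-02-10 is 2005-10-10.
The pending related arbitration from 2005-03-30 to 2006-02-17 tolled the period for 324 days, extending the deadline to 2006-08-30.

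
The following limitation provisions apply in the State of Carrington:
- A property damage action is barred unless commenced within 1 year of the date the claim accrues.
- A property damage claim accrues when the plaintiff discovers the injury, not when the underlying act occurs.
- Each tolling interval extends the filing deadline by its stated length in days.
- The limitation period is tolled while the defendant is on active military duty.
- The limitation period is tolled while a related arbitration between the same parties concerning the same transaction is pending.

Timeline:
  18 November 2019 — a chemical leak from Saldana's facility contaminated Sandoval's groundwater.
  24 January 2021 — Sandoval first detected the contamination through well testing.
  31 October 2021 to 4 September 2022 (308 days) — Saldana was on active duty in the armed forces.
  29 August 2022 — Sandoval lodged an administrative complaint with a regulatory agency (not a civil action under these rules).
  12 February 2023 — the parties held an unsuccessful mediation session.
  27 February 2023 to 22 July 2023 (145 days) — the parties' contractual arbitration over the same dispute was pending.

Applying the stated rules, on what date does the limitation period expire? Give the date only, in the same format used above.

Under the discovery rule, the claim accrued on 24 January 2021, when Sandoval discovered the injury — not on the 18 November 2019 date of the underlying act.
The untolled deadline — 1 year after 24 January 2021 — is 24 January 2022.
The period was tolled for 308 days by the defendant's active military service (31 October 2021 to 4 September 2022), pushing the deadline to 28 November 2022.
The pending related arbitration from 27 February 2023 to 22 July 2023 began after the period had already run on 28 November 2022, so it has no tolling effect.
Nothing else in the chronology tolls or restarts the period.

28 November 2022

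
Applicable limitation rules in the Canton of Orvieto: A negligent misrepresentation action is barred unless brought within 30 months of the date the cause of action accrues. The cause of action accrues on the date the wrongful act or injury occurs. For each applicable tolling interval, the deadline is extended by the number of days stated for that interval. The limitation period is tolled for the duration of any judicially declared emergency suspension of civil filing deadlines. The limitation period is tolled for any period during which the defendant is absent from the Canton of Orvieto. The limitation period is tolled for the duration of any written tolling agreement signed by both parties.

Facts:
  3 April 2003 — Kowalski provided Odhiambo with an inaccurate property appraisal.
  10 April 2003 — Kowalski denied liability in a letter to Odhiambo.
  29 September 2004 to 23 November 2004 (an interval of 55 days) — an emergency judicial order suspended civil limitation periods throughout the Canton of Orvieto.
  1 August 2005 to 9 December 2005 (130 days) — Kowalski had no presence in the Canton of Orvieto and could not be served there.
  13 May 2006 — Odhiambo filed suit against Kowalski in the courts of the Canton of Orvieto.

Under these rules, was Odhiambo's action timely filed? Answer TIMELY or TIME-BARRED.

The limitation period began to run on 3 April 2003.
30 months from 3 April 2003 is 3 October 2005.
The emergency suspension of filing deadlines from 29 September 2004 to 23 November 2004 tolled the period for 55 days, extending the deadline to 27 November 2005.
The defendant's absence from the jurisdiction from 1 August 2005 to 9 December 2005 tolled the period for 130 days, extending the deadline to 6 April 2006.
None of the other events listed affects the running of the period under the stated rules.
The 13 May 2006 filing falls after the 6 April 2006 deadline; the claim is time-barred.

TIME-BARRED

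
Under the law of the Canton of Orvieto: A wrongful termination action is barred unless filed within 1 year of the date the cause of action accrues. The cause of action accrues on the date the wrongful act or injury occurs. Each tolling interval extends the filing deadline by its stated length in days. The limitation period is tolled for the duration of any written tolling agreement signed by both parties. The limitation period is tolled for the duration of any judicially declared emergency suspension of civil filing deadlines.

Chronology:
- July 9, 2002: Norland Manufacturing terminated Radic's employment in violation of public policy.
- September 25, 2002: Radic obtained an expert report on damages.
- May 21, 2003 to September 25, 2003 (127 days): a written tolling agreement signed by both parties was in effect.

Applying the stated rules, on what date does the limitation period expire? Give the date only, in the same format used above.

November 13, 2003

The cause of action accrued on July 9, 2002, the date of the act.
The untolled deadline — 1 year after July 9, 2002 — is July 9, 2003.
The written tolling agreement from May 21, 2003 to September 25, 2003 tolled the period for 127 days, extending the deadline to November 13, 2003.
Nothing else in the chronology tolls or restarts the period.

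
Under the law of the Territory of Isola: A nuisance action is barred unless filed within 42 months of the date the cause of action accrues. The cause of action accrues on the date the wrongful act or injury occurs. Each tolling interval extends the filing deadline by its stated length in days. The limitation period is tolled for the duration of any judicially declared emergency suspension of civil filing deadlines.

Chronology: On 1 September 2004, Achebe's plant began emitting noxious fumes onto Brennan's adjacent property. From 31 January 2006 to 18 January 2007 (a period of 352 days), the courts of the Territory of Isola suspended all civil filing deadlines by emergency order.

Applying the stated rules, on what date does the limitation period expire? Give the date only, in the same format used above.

16 February 2009

The limitation period began to run on 1 September 2004.
42 months from 1 September 2004 is 1 March 2008.
The emergency suspension of filing deadlines from 31 January 2006 to 18 January 2007 tolled the period for 352 days, extending the deadline to 16 February 2009.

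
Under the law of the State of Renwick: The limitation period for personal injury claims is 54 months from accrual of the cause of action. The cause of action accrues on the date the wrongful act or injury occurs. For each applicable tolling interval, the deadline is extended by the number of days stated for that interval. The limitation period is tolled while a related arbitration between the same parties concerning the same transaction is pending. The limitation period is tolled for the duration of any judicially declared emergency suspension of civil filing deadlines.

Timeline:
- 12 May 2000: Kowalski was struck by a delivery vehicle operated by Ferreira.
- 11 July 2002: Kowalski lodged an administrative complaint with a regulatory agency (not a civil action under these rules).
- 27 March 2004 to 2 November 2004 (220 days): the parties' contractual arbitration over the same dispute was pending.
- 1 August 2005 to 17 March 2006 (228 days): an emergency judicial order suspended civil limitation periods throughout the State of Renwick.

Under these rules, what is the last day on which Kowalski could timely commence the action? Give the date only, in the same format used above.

The limitation period began to run on 12 May 2000.
54 months from 12 May 2000 is 12 November 2004.
The period was tolled for 220 days by the pending related arbitration (27 March 2004 to 2 November 2004), pushing the deadline to 20 June 2005.
The emergency suspension of filing deadlines from 1 August 2005 to 17 March 2006 began after the period had already run on 20 June 2005, so it has no tolling effect.
Nothing else in the chronology tolls or restarts the period.

20 June 2005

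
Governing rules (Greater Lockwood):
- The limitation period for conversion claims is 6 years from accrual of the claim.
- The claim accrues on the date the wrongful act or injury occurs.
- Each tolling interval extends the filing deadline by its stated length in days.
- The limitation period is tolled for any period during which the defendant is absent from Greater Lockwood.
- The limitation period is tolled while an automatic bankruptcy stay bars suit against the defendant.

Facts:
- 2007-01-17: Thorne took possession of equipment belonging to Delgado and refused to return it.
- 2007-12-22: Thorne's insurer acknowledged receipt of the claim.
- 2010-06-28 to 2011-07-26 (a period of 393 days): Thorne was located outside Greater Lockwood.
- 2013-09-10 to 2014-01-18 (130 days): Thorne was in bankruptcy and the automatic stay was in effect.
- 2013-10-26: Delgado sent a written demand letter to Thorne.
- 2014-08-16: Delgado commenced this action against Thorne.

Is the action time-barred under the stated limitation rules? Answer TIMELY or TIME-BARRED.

TIME-BARRED

The claim accrued on 2007-01-17, when the wrongful act occurred.
Adding the 6 years base period to 2007-01-17 gives a deadline of 2013-01-17, before any tolling.
The period was tolled for 393 days by the defendant's absence from the jurisdiction (2010-06-28 to 2011-07-26), pushing the deadline to 2014-02-14.
The automatic bankruptcy stay from 2013-09-10 to 2014-01-18 tolled the period for 130 days, extending the deadline to 2014-06-24.
Nothing else in the chronology tolls or restarts the period.
Filing on 2014-08-16 missed the 2014-06-24 deadline — the action is time-barred.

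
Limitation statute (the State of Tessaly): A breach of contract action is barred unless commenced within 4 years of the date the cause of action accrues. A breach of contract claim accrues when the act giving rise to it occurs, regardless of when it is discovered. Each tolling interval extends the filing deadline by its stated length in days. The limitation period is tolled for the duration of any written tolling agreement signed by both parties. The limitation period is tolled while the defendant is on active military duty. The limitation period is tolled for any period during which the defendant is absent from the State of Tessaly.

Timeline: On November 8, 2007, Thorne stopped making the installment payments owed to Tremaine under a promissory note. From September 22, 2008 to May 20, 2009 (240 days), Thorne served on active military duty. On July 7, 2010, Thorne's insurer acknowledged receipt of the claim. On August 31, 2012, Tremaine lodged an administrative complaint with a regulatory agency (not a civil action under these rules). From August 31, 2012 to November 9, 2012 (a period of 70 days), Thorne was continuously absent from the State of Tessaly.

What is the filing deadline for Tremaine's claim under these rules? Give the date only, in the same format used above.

July 5, 2012

The limitation period began to run on November 8, 2007.
4 years from November 8, 2007 is November 8, 2011.
Because the defendant's active military service ran from September 22, 2008 to May 20, 2009, the deadline is extended by 240 days to July 5, 2012.
The defendant's absence from the jurisdiction from August 31, 2012 to November 9, 2012 began after the period had already run on July 5, 2012, so it has no tolling effect.
Nothing else in the chronology tolls or restarts the period.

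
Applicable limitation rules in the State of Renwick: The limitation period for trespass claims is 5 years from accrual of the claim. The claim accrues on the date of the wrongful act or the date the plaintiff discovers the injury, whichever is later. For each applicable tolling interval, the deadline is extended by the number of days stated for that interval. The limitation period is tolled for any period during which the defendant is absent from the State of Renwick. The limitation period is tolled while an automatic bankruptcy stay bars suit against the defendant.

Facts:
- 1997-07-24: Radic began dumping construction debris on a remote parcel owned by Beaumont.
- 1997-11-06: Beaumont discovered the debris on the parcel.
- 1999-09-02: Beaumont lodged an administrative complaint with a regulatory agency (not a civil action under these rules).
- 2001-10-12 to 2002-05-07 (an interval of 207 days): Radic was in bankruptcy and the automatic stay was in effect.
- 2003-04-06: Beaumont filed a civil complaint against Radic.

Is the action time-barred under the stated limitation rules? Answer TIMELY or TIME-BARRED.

TIMELY

Taking the later of the act (1997-07-24) and discovery (1997-11-06), the claim accrued on 1997-11-06.
Adding the 5 years base period to 1997-11-06 gives a deadline of 2002-11-06, before any tolling.
The period was tolled for 207 days by the automatic bankruptcy stay (2001-10-12 to 2002-05-07), pushing the deadline to 2003-06-01.
The other events in the timeline have no effect on the limitation period under the stated rules.
Filing on 2003-04-06 beat the 2003-06-01 deadline — the action is timely.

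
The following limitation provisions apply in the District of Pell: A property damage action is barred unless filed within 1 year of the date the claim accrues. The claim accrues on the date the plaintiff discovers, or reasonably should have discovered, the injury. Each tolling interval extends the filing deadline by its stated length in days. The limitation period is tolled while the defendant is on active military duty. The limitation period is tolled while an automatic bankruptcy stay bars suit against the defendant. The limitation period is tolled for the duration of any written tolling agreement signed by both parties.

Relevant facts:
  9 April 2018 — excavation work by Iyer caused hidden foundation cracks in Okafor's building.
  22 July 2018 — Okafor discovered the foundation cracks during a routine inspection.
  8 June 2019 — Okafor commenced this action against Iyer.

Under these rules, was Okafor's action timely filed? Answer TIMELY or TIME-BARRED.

TIMELY

The claim did not accrue until Okafor discovered the injury on 22 July 2018; the 9 April 2018 act date does not start the clock under the stated rule.
1 year from 22 July 2018 is 22 July 2019.
The 8 June 2019 filing precedes the 22 July 2019 deadline; the claim is timely.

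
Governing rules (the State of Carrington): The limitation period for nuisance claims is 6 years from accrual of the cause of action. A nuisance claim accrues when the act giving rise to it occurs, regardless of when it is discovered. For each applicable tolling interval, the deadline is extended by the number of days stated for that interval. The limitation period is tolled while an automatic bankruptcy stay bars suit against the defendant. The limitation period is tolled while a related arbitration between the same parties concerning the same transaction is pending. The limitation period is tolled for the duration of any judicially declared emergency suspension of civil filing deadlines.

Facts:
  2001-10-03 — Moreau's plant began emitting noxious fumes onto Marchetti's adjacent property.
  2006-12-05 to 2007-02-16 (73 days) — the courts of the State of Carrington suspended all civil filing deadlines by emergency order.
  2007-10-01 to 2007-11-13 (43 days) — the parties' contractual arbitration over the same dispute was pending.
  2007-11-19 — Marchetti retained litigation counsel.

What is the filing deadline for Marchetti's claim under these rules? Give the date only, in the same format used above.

The claim accrued on 2001-10-03, when the wrongful act occurred.
Adding the 6 years base period to 2001-10-03 gives a deadline of 2007-10-03, before any tolling.
Because the emergency suspension of filing deadlines ran from 2006-12-05 to 2007-02-16, the deadline is extended by 73 days to 2007-12-15.
The pending related arbitration from 2007-10-01 to 2007-11-13 tolled the period for 43 days, extending the deadline to 2008-01-27.
The other events in the timeline have no effect on the limitation period under the stated rules.

2008-01-27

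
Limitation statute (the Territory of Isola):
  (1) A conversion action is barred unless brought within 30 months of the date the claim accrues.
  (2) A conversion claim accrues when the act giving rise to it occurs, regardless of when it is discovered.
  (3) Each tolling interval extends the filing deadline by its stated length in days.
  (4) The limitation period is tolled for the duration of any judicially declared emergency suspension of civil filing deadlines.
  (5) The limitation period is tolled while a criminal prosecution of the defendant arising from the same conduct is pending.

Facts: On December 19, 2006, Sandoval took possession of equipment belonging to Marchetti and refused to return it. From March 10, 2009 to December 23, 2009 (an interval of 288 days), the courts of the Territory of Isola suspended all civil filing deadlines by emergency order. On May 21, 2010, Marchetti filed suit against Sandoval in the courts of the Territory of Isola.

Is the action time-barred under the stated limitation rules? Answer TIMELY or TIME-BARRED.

TIME-BARRED

The limitation period began to run on December 19, 2006.
Adding the 30 months base period to December 19, 2006 gives a deadline of June 19, 2009, before any tolling.
The period was tolled for 288 days by the emergency suspension of filing deadlines (March 10, 2009 to December 23, 2009), pushing the deadline to April 3, 2010.
Filing on May 21, 2010 missed the April 3, 2010 deadline — the action is time-barred.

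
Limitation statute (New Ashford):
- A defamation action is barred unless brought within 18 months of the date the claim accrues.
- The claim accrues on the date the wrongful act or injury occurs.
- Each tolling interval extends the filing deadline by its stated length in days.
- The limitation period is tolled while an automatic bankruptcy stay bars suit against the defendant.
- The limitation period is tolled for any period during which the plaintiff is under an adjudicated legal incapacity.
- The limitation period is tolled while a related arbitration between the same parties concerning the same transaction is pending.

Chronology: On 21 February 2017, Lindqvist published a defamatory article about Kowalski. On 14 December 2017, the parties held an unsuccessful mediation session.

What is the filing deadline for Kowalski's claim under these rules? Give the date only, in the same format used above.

The claim accrued on 21 February 2017, when the wrongful act occurred.
18 months from 21 February 2017 is 21 August 2018.
Nothing else in the chronology tolls or restarts the period.

21 August 2018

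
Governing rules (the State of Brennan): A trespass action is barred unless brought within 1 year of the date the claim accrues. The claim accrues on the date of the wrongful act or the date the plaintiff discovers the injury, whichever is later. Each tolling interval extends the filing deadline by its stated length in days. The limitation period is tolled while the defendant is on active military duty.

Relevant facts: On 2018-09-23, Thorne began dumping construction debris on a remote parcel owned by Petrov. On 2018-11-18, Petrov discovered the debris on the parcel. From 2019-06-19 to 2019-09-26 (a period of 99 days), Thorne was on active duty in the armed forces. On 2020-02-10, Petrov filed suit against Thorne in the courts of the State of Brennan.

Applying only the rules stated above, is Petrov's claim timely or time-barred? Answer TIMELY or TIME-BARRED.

The claim accrued on 2018-11-18 — the later of the 2018-09-23 act and the 2018-11-18 discovery.
Adding the 1 year base period to 2018-11-18 gives a deadline of 2019-11-18, before any tolling.
Because the defendant's active military service ran from 2019-06-19 to 2019-09-26, the deadline is extended by 99 days to 2020-02-25.
Filing on 2020-02-10 beat the 2020-02-25 deadline — the action is timely.

TIMELY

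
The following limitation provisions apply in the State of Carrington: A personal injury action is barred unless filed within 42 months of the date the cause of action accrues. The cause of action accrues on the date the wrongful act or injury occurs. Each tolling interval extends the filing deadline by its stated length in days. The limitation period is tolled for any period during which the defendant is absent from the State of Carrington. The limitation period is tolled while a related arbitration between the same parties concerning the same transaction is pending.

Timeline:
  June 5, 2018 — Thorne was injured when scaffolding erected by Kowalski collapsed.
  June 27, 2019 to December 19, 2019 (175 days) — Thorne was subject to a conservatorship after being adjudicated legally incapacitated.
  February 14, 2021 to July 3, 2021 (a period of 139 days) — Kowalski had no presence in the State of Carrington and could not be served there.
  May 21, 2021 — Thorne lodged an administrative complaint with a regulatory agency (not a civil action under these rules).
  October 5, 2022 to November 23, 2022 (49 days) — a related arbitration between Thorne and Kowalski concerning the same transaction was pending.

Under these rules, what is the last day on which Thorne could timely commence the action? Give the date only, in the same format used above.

The claim accrued on June 5, 2018, when the wrongful act occurred.
42 months from June 5, 2018 is December 5, 2021.
The period was tolled for 139 days by the defendant's absence from the jurisdiction (February 14, 2021 to July 3, 2021), pushing the deadline to April 23, 2022.
The pending related arbitration starting October 5, 2022 came too late — the period had run on April 23, 2022 — and so does not extend the deadline.
No stated provision tolls the period for the plaintiff's incapacity, so the interval from June 27, 2019 to December 19, 2019 has no effect on the deadline.
Nothing else in the chronology tolls or restarts the period.

April 23, 2022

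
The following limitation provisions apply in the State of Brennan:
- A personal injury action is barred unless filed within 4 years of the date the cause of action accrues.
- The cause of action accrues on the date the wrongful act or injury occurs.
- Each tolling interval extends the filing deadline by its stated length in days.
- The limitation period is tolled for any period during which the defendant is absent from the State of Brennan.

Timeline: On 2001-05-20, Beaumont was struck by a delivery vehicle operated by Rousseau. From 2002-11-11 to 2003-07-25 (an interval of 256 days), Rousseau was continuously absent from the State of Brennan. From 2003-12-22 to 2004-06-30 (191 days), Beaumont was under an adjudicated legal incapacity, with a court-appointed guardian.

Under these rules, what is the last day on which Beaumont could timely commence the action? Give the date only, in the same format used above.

The cause of action accrued on 2001-05-20, the date of the act.
Adding the 4 years base period to 2001-05-20 gives a deadline of 2005-05-20, before any tolling.
The defendant's absence from the jurisdiction from 2002-11-11 to 2003-07-25 tolled the period for 256 days, extending the deadline to 2006-01-31.
Although the plaintiff's incapacity ran from 2003-12-22 to 2004-06-30, the stated rules do not make that a tolling event, so it is disregarded.

2006-01-31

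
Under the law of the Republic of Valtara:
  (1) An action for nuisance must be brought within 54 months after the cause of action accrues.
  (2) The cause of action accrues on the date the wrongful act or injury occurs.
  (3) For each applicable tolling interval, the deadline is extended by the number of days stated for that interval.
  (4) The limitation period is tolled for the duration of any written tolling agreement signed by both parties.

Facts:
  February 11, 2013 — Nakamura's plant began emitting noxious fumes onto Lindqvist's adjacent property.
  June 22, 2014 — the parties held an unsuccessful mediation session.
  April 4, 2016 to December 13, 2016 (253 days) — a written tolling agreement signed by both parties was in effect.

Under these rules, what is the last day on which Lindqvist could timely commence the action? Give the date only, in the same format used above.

The claim accrued on February 11, 2013, when the wrongful act occurred.
Adding the 54 months base period to February 11, 2013 gives a deadline of August 11, 2017, before any tolling.
The period was tolled for 253 days by the written tolling agreement (April 4, 2016 to December 13, 2016), pushing the deadline to April 21, 2018.
None of the other events listed affects the running of the period under the stated rules.

April 21, 2018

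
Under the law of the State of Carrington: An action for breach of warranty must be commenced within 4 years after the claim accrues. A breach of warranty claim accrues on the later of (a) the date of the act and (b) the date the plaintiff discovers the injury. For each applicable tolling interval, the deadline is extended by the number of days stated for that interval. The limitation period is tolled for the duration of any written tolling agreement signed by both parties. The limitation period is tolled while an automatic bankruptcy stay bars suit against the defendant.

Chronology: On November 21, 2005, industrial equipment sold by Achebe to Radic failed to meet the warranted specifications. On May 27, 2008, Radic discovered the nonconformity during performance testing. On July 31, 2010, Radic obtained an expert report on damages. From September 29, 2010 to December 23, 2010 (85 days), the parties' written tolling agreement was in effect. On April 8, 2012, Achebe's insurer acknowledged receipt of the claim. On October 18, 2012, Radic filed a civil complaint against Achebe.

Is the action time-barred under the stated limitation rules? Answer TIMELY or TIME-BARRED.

The claim accrued on May 27, 2008 — the later of the November 21, 2005 act and the May 27, 2008 discovery.
Adding the 4 years base period to May 27, 2008 gives a deadline of May 27, 2012, before any tolling.
The period was tolled for 85 days by the written tolling agreement (September 29, 2010 to December 23, 2010), pushing the deadline to August 20, 2012.
None of the other events listed affects the running of the period under the stated rules.
Filing on October 18, 2012 missed the August 20, 2012 deadline — the action is time-barred.

TIME-BARRED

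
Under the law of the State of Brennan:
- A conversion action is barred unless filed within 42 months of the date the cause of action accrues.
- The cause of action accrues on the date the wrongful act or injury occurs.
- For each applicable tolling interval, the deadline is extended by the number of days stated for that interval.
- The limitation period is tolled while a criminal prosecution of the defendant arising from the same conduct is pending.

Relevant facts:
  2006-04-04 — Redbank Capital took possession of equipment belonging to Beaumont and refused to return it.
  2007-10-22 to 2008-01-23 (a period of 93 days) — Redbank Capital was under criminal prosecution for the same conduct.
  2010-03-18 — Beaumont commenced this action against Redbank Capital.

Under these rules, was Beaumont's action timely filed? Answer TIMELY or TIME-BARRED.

TIME-BARRED

The cause of action accrued on 2006-04-04, the date of the act.
The untolled deadline — 42 months after 2006-04-04 — is 2009-10-04.
The pending criminal prosecution from 2007-10-22 to 2008-01-23 tolled the period for 93 days, extending the deadline to 2010-01-05.
Filing on 2010-03-18 missed the 2010-01-05 deadline — the action is time-barred.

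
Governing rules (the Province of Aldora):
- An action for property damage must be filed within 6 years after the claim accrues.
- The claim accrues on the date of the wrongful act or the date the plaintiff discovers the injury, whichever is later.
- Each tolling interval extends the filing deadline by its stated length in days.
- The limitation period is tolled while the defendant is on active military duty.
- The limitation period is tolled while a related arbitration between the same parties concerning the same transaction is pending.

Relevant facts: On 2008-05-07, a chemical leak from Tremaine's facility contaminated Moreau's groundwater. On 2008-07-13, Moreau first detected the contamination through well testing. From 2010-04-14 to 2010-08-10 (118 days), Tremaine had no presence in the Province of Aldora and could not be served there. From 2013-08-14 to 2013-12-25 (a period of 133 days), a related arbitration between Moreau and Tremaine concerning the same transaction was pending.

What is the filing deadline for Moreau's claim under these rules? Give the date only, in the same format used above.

The claim accrued on 2008-07-13 — the later of the 2008-05-07 act and the 2008-07-13 discovery.
6 years from 2008-07-13 is 2014-07-13.
The pending related arbitration from 2013-08-14 to 2013-12-25 tolled the period for 133 days, extending the deadline to 2014-11-23.
The defendant's absence from the jurisdiction from 2010-04-14 to 2010-08-10 does not toll the period, because no stated rule makes the defendant's absence a tolling event.

2014-11-23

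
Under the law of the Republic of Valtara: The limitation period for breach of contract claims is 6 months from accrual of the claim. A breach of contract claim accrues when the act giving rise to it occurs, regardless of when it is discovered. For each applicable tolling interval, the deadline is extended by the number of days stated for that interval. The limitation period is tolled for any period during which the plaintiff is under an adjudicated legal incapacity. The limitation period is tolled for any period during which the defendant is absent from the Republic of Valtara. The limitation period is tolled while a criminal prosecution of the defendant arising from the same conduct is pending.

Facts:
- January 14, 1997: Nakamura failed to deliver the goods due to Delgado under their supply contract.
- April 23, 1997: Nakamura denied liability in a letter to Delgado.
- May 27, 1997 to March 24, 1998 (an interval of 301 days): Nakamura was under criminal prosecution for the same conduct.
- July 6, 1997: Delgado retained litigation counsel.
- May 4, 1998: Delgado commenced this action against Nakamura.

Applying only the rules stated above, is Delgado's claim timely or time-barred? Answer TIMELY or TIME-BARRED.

The claim accrued on January 14, 1997, when the wrongful act occurred.
The untolled deadline — 6 months after January 14, 1997 — is July 14, 1997.
Because the pending criminal prosecution ran from May 27, 1997 to March 24, 1998, the deadline is extended by 301 days to May 11, 1998.
The other events in the timeline have no effect on the limitation period under the stated rules.
The May 4, 1998 filing precedes the May 11, 1998 deadline; the claim is timely.

TIMELY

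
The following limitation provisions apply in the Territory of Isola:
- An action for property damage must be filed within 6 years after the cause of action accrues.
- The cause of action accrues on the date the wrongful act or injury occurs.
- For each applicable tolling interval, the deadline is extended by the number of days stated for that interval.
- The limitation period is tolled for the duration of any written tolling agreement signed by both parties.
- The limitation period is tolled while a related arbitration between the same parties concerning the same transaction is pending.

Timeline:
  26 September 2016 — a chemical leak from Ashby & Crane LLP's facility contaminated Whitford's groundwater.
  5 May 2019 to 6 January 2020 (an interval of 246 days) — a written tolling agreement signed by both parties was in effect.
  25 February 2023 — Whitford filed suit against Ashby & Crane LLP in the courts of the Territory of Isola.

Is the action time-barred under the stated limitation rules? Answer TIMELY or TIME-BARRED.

The cause of action accrued on 26 September 2016, the date of the act.
The untolled deadline — 6 years after 26 September 2016 — is 26 September 2022.
The period was tolled for 246 days by the written tolling agreement (5 May 2019 to 6 January 2020), pushing the deadline to 30 May 2023.
The 25 February 2023 filing precedes the 30 May 2023 deadline; the claim is timely.

TIMELY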